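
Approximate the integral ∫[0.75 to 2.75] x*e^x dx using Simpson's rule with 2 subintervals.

f(x) = x*e^x
a = 0.75, b = 2.75, n = 2
h = (b - a)/n = 1.000000

Simpson's rule: (h/3)[f(x₀) + 4f(x₁) + 2f(x₂) + ... + f(xₙ)]

x_0 = 0.7500, f(x_0) = 1.587750, coefficient = 1
x_1 = 1.7500, f(x_1) = 10.070555, coefficient = 4
x_2 = 2.7500, f(x_2) = 43.017238, coefficient = 1

I ≈ (1.000000/3) × 84.887206 = 28.295735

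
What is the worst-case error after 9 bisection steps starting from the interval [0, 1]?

Bisection error bound: |error| ≤ (b-a)/2^n
|error| ≤ (1 - 0)/2^9 = 1/2^9
|error| ≤ 0.0019531250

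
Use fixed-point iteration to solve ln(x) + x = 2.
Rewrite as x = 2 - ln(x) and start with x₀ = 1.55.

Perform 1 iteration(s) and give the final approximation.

Equation: ln(x) + x = 2
Fixed-point form: x = 2 - ln(x)
x₀ = 1.55

x_1 = g(1.550000) = 1.561745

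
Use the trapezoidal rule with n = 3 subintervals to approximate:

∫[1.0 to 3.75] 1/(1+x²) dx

f(x) = 1/(1+x²)
a = 1.0, b = 3.75, n = 3
h = (b - a)/n = 0.916667

Trapezoidal rule: (h/2)[f(x₀) + 2f(x₁) + 2f(x₂) + ... + f(xₙ)]

x_0 = 1.0000, f(x_0) = 0.500000, coefficient = 1
x_1 = 1.9167, f(x_1) = 0.213967, coefficient = 2
x_2 = 2.8333, f(x_2) = 0.110769, coefficient = 2
x_3 = 3.7500, f(x_3) = 0.066390, coefficient = 1

I ≈ (0.916667/2) × 1.215863 = 0.557271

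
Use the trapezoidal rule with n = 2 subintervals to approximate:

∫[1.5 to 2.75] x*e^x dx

f(x) = x*e^x
a = 1.5, b = 2.75, n = 2
h = (b - a)/n = 0.625000

Trapezoidal rule: (h/2)[f(x₀) + 2f(x₁) + 2f(x₂) + ... + f(xₙ)]

x_0 = 1.5000, f(x_0) = 6.722534, coefficient = 1
x_1 = 2.1250, f(x_1) = 17.792407, coefficient = 2
x_2 = 2.7500, f(x_2) = 43.017238, coefficient = 1

I ≈ (0.625000/2) × 85.324586 = 26.663933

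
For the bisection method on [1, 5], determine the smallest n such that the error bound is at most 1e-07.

We need (b-a)/2^n ≤ 1e-07
(5 - 1)/2^n ≤ 1e-07
4/2^n ≤ 1e-07
2^n ≥ 40000000
n ≥ log₂(40000000) = 25.25
n ≥ 26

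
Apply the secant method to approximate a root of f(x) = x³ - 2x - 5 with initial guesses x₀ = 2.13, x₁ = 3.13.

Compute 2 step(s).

f(x) = x³ - 2x - 5
x₀ = 2.13, x₁ = 3.13

Secant formula: x_{n+1} = x_n - f(x_n)(x_n - x_{n-1})/(f(x_n) - f(x_{n-1}))

Iteration 1:
  f(2.130000) = 0.403597
  f(3.130000) = 19.404297
  x_2 = 3.130000 - 19.404297×(3.130000 - 2.130000)/(19.404297 - 0.403597)
       = 2.108759
Iteration 2:
  f(3.130000) = 19.404297
  f(2.108759) = 0.159846
  x_3 = 2.108759 - 0.159846×(2.108759 - 3.130000)/(0.159846 - 19.404297)
       = 2.100276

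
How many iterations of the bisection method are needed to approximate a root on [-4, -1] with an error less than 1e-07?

We need (b-a)/2^n ≤ 1e-07
(-1 - (-4))/2^n ≤ 1e-07
3/2^n ≤ 1e-07
2^n ≥ 30000000
n ≥ log₂(30000000) = 24.84
n ≥ 25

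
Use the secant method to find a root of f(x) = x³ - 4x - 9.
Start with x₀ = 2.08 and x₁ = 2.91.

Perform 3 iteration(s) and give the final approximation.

f(x) = x³ - 4x - 9
x₀ = 2.08, x₁ = 2.91

Secant formula: x_{n+1} = x_n - f(x_n)(x_n - x_{n-1})/(f(x_n) - f(x_{n-1}))

Iteration 1:
  f(2.080000) = -8.321088
  f(2.910000) = 4.002171
  x_2 = 2.910000 - 4.002171×(2.910000 - 2.080000)/(4.002171 - (-8.321088))
       = 2.640445
Iteration 2:
  f(2.910000) = 4.002171
  f(2.640445) = -1.152738
  x_3 = 2.640445 - (-1.152738)×(2.640445 - 2.910000)/(-1.152738 - 4.002171)
       = 2.700722
Iteration 3:
  f(2.640445) = -1.152738
  f(2.700722) = -0.104087
  x_4 = 2.700722 - (-0.104087)×(2.700722 - 2.640445)/(-0.104087 - (-1.152738))
       = 2.706705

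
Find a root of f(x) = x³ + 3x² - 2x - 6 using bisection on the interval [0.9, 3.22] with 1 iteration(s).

f(x) = x³ + 3x² - 2x - 6
Initial interval: [0.9, 3.22]

Iteration 1:
  c_1 = (0.900000 + 3.220000)/2 = 2.060000
  f(c_1) = f(2.060000) = 11.352616
  f(a) × f(c) < 0, new interval: [0.900000, 2.060000]

After 1 iteration(s), the approximation is c_1 = 2.060000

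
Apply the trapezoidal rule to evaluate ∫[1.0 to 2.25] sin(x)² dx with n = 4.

f(x) = sin(x)²
a = 1.0, b = 2.25, n = 4
h = (b - a)/n = 0.312500

Trapezoidal rule: (h/2)[f(x₀) + 2f(x₁) + 2f(x₂) + ... + f(xₙ)]

x_0 = 1.0000, f(x_0) = 0.708073, coefficient = 1
x_1 = 1.3125, f(x_1) = 0.934754, coefficient = 2
x_2 = 1.6250, f(x_2) = 0.997065, coefficient = 2
x_3 = 1.9375, f(x_3) = 0.871449, coefficient = 2
x_4 = 2.2500, f(x_4) = 0.605398, coefficient = 1

I ≈ (0.312500/2) × 6.920006 = 1.081251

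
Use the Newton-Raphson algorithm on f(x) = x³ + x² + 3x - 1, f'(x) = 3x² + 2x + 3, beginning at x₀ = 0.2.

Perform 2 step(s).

f(x) = x³ + x² + 3x - 1
f'(x) = 3x² + 2x + 3
x₀ = 0.2

Newton-Raphson formula: x_{n+1} = x_n - f(x_n)/f'(x_n)

Iteration 1:
  f(0.200000) = -0.352000
  f'(0.200000) = 3.520000
  x_1 = 0.200000 - (-0.352000)/3.520000 = 0.300000
Iteration 2:
  f(0.300000) = 0.017000
  f'(0.300000) = 3.870000
  x_2 = 0.300000 - 0.017000/3.870000 = 0.295607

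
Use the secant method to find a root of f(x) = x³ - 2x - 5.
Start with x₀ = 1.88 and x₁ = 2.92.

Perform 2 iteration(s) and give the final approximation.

f(x) = x³ - 2x - 5
x₀ = 1.88, x₁ = 2.92

Secant formula: x_{n+1} = x_n - f(x_n)(x_n - x_{n-1})/(f(x_n) - f(x_{n-1}))

Iteration 1:
  f(1.880000) = -2.115328
  f(2.920000) = 14.057088
  x_2 = 2.920000 - 14.057088×(2.920000 - 1.880000)/(14.057088 - (-2.115328))
       = 2.016030
Iteration 2:
  f(2.920000) = 14.057088
  f(2.016030) = -0.838149
  x_3 = 2.016030 - (-0.838149)×(2.016030 - 2.920000)/(-0.838149 - 14.057088)
       = 2.066896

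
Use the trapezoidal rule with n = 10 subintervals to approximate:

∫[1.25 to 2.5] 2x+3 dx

f(x) = 2x+3
a = 1.25, b = 2.5, n = 10
h = (b - a)/n = 0.125000

Trapezoidal rule: (h/2)[f(x₀) + 2f(x₁) + 2f(x₂) + ... + f(xₙ)]

x_0 = 1.2500, f(x_0) = 5.500000, coefficient = 1
x_1 = 1.3750, f(x_1) = 5.750000, coefficient = 2
x_2 = 1.5000, f(x_2) = 6.000000, coefficient = 2
x_3 = 1.6250, f(x_3) = 6.250000, coefficient = 2
x_4 = 1.7500, f(x_4) = 6.500000, coefficient = 2
x_5 = 1.8750, f(x_5) = 6.750000, coefficient = 2
x_6 = 2.0000, f(x_6) = 7.000000, coefficient = 2
x_7 = 2.1250, f(x_7) = 7.250000, coefficient = 2
x_8 = 2.2500, f(x_8) = 7.500000, coefficient = 2
x_9 = 2.3750, f(x_9) = 7.750000, coefficient = 2
x_10 = 2.5000, f(x_10) = 8.000000, coefficient = 1

I ≈ (0.125000/2) × 135.000000 = 8.437500
Exact value: 8.437500
Error: 0.000000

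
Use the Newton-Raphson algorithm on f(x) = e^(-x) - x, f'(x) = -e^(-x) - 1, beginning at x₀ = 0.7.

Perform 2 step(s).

f(x) = e^(-x) - x
f'(x) = -e^(-x) - 1
x₀ = 0.7

Newton-Raphson formula: x_{n+1} = x_n - f(x_n)/f'(x_n)

Iteration 1:
  f(0.700000) = -0.203415
  f'(0.700000) = -1.496585
  x_1 = 0.700000 - (-0.203415)/(-1.496585) = 0.564081
Iteration 2:
  f(0.564081) = 0.004802
  f'(0.564081) = -1.568883
  x_2 = 0.564081 - 0.004802/(-1.568883) = 0.567142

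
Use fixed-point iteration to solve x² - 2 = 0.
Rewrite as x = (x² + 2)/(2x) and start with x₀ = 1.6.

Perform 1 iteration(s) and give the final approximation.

Equation: x² - 2 = 0
Fixed-point form: x = (x² + 2)/(2x)
x₀ = 1.6

x_1 = g(1.600000) = 1.425000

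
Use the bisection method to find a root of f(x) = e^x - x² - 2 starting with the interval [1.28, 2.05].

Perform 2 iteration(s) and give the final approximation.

f(x) = e^x - x² - 2
Initial interval: [1.28, 2.05]

Iteration 1:
  c_1 = (1.280000 + 2.050000)/2 = 1.665000
  f(c_1) = f(1.665000) = 0.513448
  f(a) × f(c) < 0, new interval: [1.280000, 1.665000]
Iteration 2:
  c_2 = (1.280000 + 1.665000)/2 = 1.472500
  f(c_2) = f(1.472500) = 0.191866
  f(a) × f(c) < 0, new interval: [1.280000, 1.472500]

After 2 iteration(s), the approximation is c_2 = 1.472500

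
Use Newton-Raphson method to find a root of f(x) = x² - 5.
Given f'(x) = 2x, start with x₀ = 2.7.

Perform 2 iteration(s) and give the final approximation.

f(x) = x² - 5
f'(x) = 2x
x₀ = 2.7

Newton-Raphson formula: x_{n+1} = x_n - f(x_n)/f'(x_n)

Iteration 1:
  f(2.700000) = 2.290000
  f'(2.700000) = 5.400000
  x_1 = 2.700000 - 2.290000/5.400000 = 2.275926
Iteration 2:
  f(2.275926) = 0.179839
  f'(2.275926) = 4.551852
  x_2 = 2.275926 - 0.179839/4.551852 = 2.236417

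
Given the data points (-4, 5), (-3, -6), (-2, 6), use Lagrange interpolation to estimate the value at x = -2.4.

Lagrange interpolation formula:
P(x) = Σ yᵢ × Lᵢ(x)
where Lᵢ(x) = Π_{j≠i} (x - xⱼ)/(xᵢ - xⱼ)

L_0(-2.4) = (-2.4 - (-3))/(-4 - (-3)) × (-2.4 - (-2))/(-4 - (-2)) = -0.120000
L_1(-2.4) = (-2.4 - (-4))/(-3 - (-4)) × (-2.4 - (-2))/(-3 - (-2)) = 0.640000
L_2(-2.4) = (-2.4 - (-4))/(-2 - (-4)) × (-2.4 - (-3))/(-2 - (-3)) = 0.480000

P(-2.4) = 5×L_0(-2.4) + (-6)×L_1(-2.4) + 6×L_2(-2.4)
P(-2.4) = -1.560000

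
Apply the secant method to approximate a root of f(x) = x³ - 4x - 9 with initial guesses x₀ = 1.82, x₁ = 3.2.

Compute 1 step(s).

f(x) = x³ - 4x - 9
x₀ = 1.82, x₁ = 3.2

Secant formula: x_{n+1} = x_n - f(x_n)(x_n - x_{n-1})/(f(x_n) - f(x_{n-1}))

Iteration 1:
  f(1.820000) = -10.251432
  f(3.200000) = 10.968000
  x_2 = 3.200000 - 10.968000×(3.200000 - 1.820000)/(10.968000 - (-10.251432))
       = 2.486699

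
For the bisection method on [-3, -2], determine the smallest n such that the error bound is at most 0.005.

We need (b-a)/2^n ≤ 0.005
(-2 - (-3))/2^n ≤ 0.005
1/2^n ≤ 0.005
2^n ≥ 200
n ≥ log₂(200) = 7.64
n ≥ 8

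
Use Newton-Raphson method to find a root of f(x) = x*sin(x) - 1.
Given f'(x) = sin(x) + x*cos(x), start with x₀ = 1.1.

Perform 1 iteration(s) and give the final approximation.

f(x) = x*sin(x) - 1
f'(x) = sin(x) + x*cos(x)
x₀ = 1.1

Newton-Raphson formula: x_{n+1} = x_n - f(x_n)/f'(x_n)

Iteration 1:
  f(1.100000) = -0.019672
  f'(1.100000) = 1.390163
  x_1 = 1.100000 - (-0.019672)/1.390163 = 1.114151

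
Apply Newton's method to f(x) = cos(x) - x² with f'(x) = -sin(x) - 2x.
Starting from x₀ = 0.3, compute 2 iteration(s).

f(x) = cos(x) - x²
f'(x) = -sin(x) - 2x
x₀ = 0.3

Newton-Raphson formula: x_{n+1} = x_n - f(x_n)/f'(x_n)

Iteration 1:
  f(0.300000) = 0.865336
  f'(0.300000) = -0.895520
  x_1 = 0.300000 - 0.865336/(-0.895520) = 1.266295
Iteration 2:
  f(1.266295) = -1.303685
  f'(1.266295) = -3.486586
  x_2 = 1.266295 - (-1.303685)/(-3.486586) = 0.892380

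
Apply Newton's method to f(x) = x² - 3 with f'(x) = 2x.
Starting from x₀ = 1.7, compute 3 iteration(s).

f(x) = x² - 3
f'(x) = 2x
x₀ = 1.7

Newton-Raphson formula: x_{n+1} = x_n - f(x_n)/f'(x_n)

Iteration 1:
  f(1.700000) = -0.110000
  f'(1.700000) = 3.400000
  x_1 = 1.700000 - (-0.110000)/3.400000 = 1.732353
Iteration 2:
  f(1.732353) = 0.001047
  f'(1.732353) = 3.464706
  x_2 = 1.732353 - 0.001047/3.464706 = 1.732051
Iteration 3:
  f(1.732051) = 0.000000
  f'(1.732051) = 3.464102
  x_3 = 1.732051 - 0.000000/3.464102 = 1.732051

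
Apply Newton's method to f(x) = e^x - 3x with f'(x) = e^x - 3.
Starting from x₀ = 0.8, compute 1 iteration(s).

f(x) = e^x - 3x
f'(x) = e^x - 3
x₀ = 0.8

Newton-Raphson formula: x_{n+1} = x_n - f(x_n)/f'(x_n)

Iteration 1:
  f(0.800000) = -0.174459
  f'(0.800000) = -0.774459
  x_1 = 0.800000 - (-0.174459)/(-0.774459) = 0.574734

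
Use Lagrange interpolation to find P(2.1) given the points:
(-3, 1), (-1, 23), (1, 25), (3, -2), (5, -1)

Lagrange interpolation formula:
P(x) = Σ yᵢ × Lᵢ(x)
where Lᵢ(x) = Π_{j≠i} (x - xⱼ)/(xᵢ - xⱼ)

L_0(2.1) = (2.1 - (-1))/(-3 - (-1)) × (2.1 - 1)/(-3 - 1) × (2.1 - 3)/(-3 - 3) × (2.1 - 5)/(-3 - 5) = 0.023177
L_1(2.1) = (2.1 - (-3))/(-1 - (-3)) × (2.1 - 1)/(-1 - 1) × (2.1 - 3)/(-1 - 3) × (2.1 - 5)/(-1 - 5) = -0.152522
L_2(2.1) = (2.1 - (-3))/(1 - (-3)) × (2.1 - (-1))/(1 - (-1)) × (2.1 - 3)/(1 - 3) × (2.1 - 5)/(1 - 5) = 0.644752
L_3(2.1) = (2.1 - (-3))/(3 - (-3)) × (2.1 - (-1))/(3 - (-1)) × (2.1 - 1)/(3 - 1) × (2.1 - 5)/(3 - 5) = 0.525353
L_4(2.1) = (2.1 - (-3))/(5 - (-3)) × (2.1 - (-1))/(5 - (-1)) × (2.1 - 1)/(5 - 1) × (2.1 - 3)/(5 - 3) = -0.040760

P(2.1) = 1×L_0(2.1) + 23×L_1(2.1) + 25×L_2(2.1) + (-2)×L_3(2.1) + (-1)×L_4(2.1)
P(2.1) = 11.624017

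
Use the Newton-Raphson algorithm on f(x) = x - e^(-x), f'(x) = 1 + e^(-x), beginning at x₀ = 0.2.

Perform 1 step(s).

f(x) = x - e^(-x)
f'(x) = 1 + e^(-x)
x₀ = 0.2

Newton-Raphson formula: x_{n+1} = x_n - f(x_n)/f'(x_n)

Iteration 1:
  f(0.200000) = -0.618731
  f'(0.200000) = 1.818731
  x_1 = 0.200000 - (-0.618731)/1.818731 = 0.540199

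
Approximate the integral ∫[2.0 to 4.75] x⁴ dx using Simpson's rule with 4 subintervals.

f(x) = x⁴
a = 2.0, b = 4.75, n = 4
h = (b - a)/n = 0.687500

Simpson's rule: (h/3)[f(x₀) + 4f(x₁) + 2f(x₂) + ... + f(xₙ)]

x_0 = 2.0000, f(x_0) = 16.000000, coefficient = 1
x_1 = 2.6875, f(x_1) = 52.166763, coefficient = 4
x_2 = 3.3750, f(x_2) = 129.746338, coefficient = 2
x_3 = 4.0625, f(x_3) = 272.378922, coefficient = 4
x_4 = 4.7500, f(x_4) = 509.066406, coefficient = 1

I ≈ (0.687500/3) × 2082.741821 = 477.295001
Exact value: 477.213086
Error: 0.081915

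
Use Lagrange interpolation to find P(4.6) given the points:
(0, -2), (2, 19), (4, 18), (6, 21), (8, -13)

Lagrange interpolation formula:
P(x) = Σ yᵢ × Lᵢ(x)
where Lᵢ(x) = Π_{j≠i} (x - xⱼ)/(xᵢ - xⱼ)

L_0(4.6) = (4.6 - 2)/(0 - 2) × (4.6 - 4)/(0 - 4) × (4.6 - 6)/(0 - 6) × (4.6 - 8)/(0 - 8) = 0.019337
L_1(4.6) = (4.6 - 0)/(2 - 0) × (4.6 - 4)/(2 - 4) × (4.6 - 6)/(2 - 6) × (4.6 - 8)/(2 - 8) = -0.136850
L_2(4.6) = (4.6 - 0)/(4 - 0) × (4.6 - 2)/(4 - 2) × (4.6 - 6)/(4 - 6) × (4.6 - 8)/(4 - 8) = 0.889525
L_3(4.6) = (4.6 - 0)/(6 - 0) × (4.6 - 2)/(6 - 2) × (4.6 - 4)/(6 - 4) × (4.6 - 8)/(6 - 8) = 0.254150
L_4(4.6) = (4.6 - 0)/(8 - 0) × (4.6 - 2)/(8 - 2) × (4.6 - 4)/(8 - 4) × (4.6 - 6)/(8 - 6) = -0.026162

P(4.6) = (-2)×L_0(4.6) + 19×L_1(4.6) + 18×L_2(4.6) + 21×L_3(4.6) + (-13)×L_4(4.6)
P(4.6) = 19.049888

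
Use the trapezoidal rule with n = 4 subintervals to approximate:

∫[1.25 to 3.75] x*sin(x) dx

f(x) = x*sin(x)
a = 1.25, b = 3.75, n = 4
h = (b - a)/n = 0.625000

Trapezoidal rule: (h/2)[f(x₀) + 2f(x₁) + 2f(x₂) + ... + f(xₙ)]

x_0 = 1.2500, f(x_0) = 1.186231, coefficient = 1
x_1 = 1.8750, f(x_1) = 1.788911, coefficient = 2
x_2 = 2.5000, f(x_2) = 1.496180, coefficient = 2
x_3 = 3.1250, f(x_3) = 0.051850, coefficient = 2
x_4 = 3.7500, f(x_4) = -2.143355, coefficient = 1

I ≈ (0.625000/2) × 5.716758 = 1.786487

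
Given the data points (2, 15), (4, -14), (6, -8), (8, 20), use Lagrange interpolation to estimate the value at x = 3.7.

Lagrange interpolation formula:
P(x) = Σ yᵢ × Lᵢ(x)
where Lᵢ(x) = Π_{j≠i} (x - xⱼ)/(xᵢ - xⱼ)

L_0(3.7) = (3.7 - 4)/(2 - 4) × (3.7 - 6)/(2 - 6) × (3.7 - 8)/(2 - 8) = 0.061812
L_1(3.7) = (3.7 - 2)/(4 - 2) × (3.7 - 6)/(4 - 6) × (3.7 - 8)/(4 - 8) = 1.050812
L_2(3.7) = (3.7 - 2)/(6 - 2) × (3.7 - 4)/(6 - 4) × (3.7 - 8)/(6 - 8) = -0.137062
L_3(3.7) = (3.7 - 2)/(8 - 2) × (3.7 - 4)/(8 - 4) × (3.7 - 6)/(8 - 6) = 0.024437

P(3.7) = 15×L_0(3.7) + (-14)×L_1(3.7) + (-8)×L_2(3.7) + 20×L_3(3.7)
P(3.7) = -12.198938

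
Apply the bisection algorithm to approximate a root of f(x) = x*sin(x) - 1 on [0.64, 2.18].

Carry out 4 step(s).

f(x) = x*sin(x) - 1
Initial interval: [0.64, 2.18]

Iteration 1:
  c_1 = (0.640000 + 2.180000)/2 = 1.410000
  f(c_1) = f(1.410000) = 0.391811
  f(a) × f(c) < 0, new interval: [0.640000, 1.410000]
Iteration 2:
  c_2 = (0.640000 + 1.410000)/2 = 1.025000
  f(c_2) = f(1.025000) = -0.123918
  f(a) × f(c) ≥ 0, new interval: [1.025000, 1.410000]
Iteration 3:
  c_3 = (1.025000 + 1.410000)/2 = 1.217500
  f(c_3) = f(1.217500) = 0.142304
  f(a) × f(c) < 0, new interval: [1.025000, 1.217500]
Iteration 4:
  c_4 = (1.025000 + 1.217500)/2 = 1.121250
  f(c_4) = f(1.121250) = 0.009847
  f(a) × f(c) < 0, new interval: [1.025000, 1.121250]

After 4 iteration(s), the approximation is c_4 = 1.121250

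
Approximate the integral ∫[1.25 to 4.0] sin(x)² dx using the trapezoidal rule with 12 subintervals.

f(x) = sin(x)²
a = 1.25, b = 4.0, n = 12
h = (b - a)/n = 0.229167

Trapezoidal rule: (h/2)[f(x₀) + 2f(x₁) + 2f(x₂) + ... + f(xₙ)]

x_0 = 1.2500, f(x_0) = 0.900572, coefficient = 1
x_1 = 1.4792, f(x_1) = 0.991627, coefficient = 2
x_2 = 1.7083, f(x_2) = 0.981203, coefficient = 2
x_3 = 1.9375, f(x_3) = 0.871449, coefficient = 2
x_4 = 2.1667, f(x_4) = 0.685022, coefficient = 2
x_5 = 2.3958, f(x_5) = 0.460403, coefficient = 2
x_6 = 2.6250, f(x_6) = 0.243957, coefficient = 2
x_7 = 2.8542, f(x_7) = 0.080364, coefficient = 2
x_8 = 3.0833, f(x_8) = 0.003390, coefficient = 2
x_9 = 3.3125, f(x_9) = 0.028926, coefficient = 2
x_10 = 3.5417, f(x_10) = 0.151700, coefficient = 2
x_11 = 3.7708, f(x_11) = 0.346369, coefficient = 2
x_12 = 4.0000, f(x_12) = 0.572750, coefficient = 1

I ≈ (0.229167/2) × 11.162140 = 1.278995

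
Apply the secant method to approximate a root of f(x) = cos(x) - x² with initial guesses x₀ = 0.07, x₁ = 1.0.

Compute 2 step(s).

f(x) = cos(x) - x²
x₀ = 0.07, x₁ = 1.0

Secant formula: x_{n+1} = x_n - f(x_n)(x_n - x_{n-1})/(f(x_n) - f(x_{n-1}))

Iteration 1:
  f(0.070000) = 0.992651
  f(1.000000) = -0.459698
  x_2 = 1.000000 - (-0.459698)×(1.000000 - 0.070000)/(-0.459698 - 0.992651)
       = 0.705636
Iteration 2:
  f(1.000000) = -0.459698
  f(0.705636) = 0.263277
  x_3 = 0.705636 - 0.263277×(0.705636 - 1.000000)/(0.263277 - (-0.459698))
       = 0.812831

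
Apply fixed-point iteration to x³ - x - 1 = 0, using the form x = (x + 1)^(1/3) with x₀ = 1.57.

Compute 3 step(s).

Equation: x³ - x - 1 = 0
Fixed-point form: x = (x + 1)^(1/3)
x₀ = 1.57

x_1 = g(1.570000) = 1.369760
x_2 = g(1.369760) = 1.333219
x_3 = g(1.333219) = 1.326331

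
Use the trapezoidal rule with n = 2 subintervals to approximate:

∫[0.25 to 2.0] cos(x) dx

f(x) = cos(x)
a = 0.25, b = 2.0, n = 2
h = (b - a)/n = 0.875000

Trapezoidal rule: (h/2)[f(x₀) + 2f(x₁) + 2f(x₂) + ... + f(xₙ)]

x_0 = 0.2500, f(x_0) = 0.968912, coefficient = 1
x_1 = 1.1250, f(x_1) = 0.431177, coefficient = 2
x_2 = 2.0000, f(x_2) = -0.416147, coefficient = 1

I ≈ (0.875000/2) × 1.415119 = 0.619114
Exact value: 0.661893
Error: 0.042779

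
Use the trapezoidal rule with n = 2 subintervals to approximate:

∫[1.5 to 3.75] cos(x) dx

f(x) = cos(x)
a = 1.5, b = 3.75, n = 2
h = (b - a)/n = 1.125000

Trapezoidal rule: (h/2)[f(x₀) + 2f(x₁) + 2f(x₂) + ... + f(xₙ)]

x_0 = 1.5000, f(x_0) = 0.070737, coefficient = 1
x_1 = 2.6250, f(x_1) = -0.869507, coefficient = 2
x_2 = 3.7500, f(x_2) = -0.820559, coefficient = 1

I ≈ (1.125000/2) × -2.488837 = -1.399971
Exact value: -1.569056
Error: 0.169086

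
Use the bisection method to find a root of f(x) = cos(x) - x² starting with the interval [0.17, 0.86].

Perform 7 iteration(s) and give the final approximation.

f(x) = cos(x) - x²
Initial interval: [0.17, 0.86]

Iteration 1:
  c_1 = (0.170000 + 0.860000)/2 = 0.515000
  f(c_1) = f(0.515000) = 0.605068
  f(a) × f(c) ≥ 0, new interval: [0.515000, 0.860000]
Iteration 2:
  c_2 = (0.515000 + 0.860000)/2 = 0.687500
  f(c_2) = f(0.687500) = 0.300179
  f(a) × f(c) ≥ 0, new interval: [0.687500, 0.860000]
Iteration 3:
  c_3 = (0.687500 + 0.860000)/2 = 0.773750
  f(c_3) = f(0.773750) = 0.116606
  f(a) × f(c) ≥ 0, new interval: [0.773750, 0.860000]
Iteration 4:
  c_4 = (0.773750 + 0.860000)/2 = 0.816875
  f(c_4) = f(0.816875) = 0.017218
  f(a) × f(c) ≥ 0, new interval: [0.816875, 0.860000]
Iteration 5:
  c_5 = (0.816875 + 0.860000)/2 = 0.838437
  f(c_5) = f(0.838437) = -0.034352
  f(a) × f(c) < 0, new interval: [0.816875, 0.838437]
Iteration 6:
  c_6 = (0.816875 + 0.838437)/2 = 0.827656
  f(c_6) = f(0.827656) = -0.008411
  f(a) × f(c) < 0, new interval: [0.816875, 0.827656]
Iteration 7:
  c_7 = (0.816875 + 0.827656)/2 = 0.822266
  f(c_7) = f(0.822266) = 0.004442
  f(a) × f(c) ≥ 0, new interval: [0.822266, 0.827656]

After 7 iteration(s), the approximation is c_7 = 0.822266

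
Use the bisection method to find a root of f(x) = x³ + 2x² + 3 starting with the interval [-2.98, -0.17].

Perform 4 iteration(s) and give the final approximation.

f(x) = x³ + 2x² + 3
Initial interval: [-2.98, -0.17]

Iteration 1:
  c_1 = (-2.980000 + (-0.170000))/2 = -1.575000
  f(c_1) = f(-1.575000) = 4.054266
  f(a) × f(c) < 0, new interval: [-2.980000, -1.575000]
Iteration 2:
  c_2 = (-2.980000 + (-1.575000))/2 = -2.277500
  f(c_2) = f(-2.277500) = 1.560606
  f(a) × f(c) < 0, new interval: [-2.980000, -2.277500]
Iteration 3:
  c_3 = (-2.980000 + (-2.277500))/2 = -2.628750
  f(c_3) = f(-2.628750) = -1.344868
  f(a) × f(c) ≥ 0, new interval: [-2.628750, -2.277500]
Iteration 4:
  c_4 = (-2.628750 + (-2.277500))/2 = -2.453125
  f(c_4) = f(-2.453125) = 0.273174
  f(a) × f(c) < 0, new interval: [-2.628750, -2.453125]

After 4 iteration(s), the approximation is c_4 = -2.453125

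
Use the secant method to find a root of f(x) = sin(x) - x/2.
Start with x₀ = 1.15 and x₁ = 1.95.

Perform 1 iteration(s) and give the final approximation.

f(x) = sin(x) - x/2
x₀ = 1.15, x₁ = 1.95

Secant formula: x_{n+1} = x_n - f(x_n)(x_n - x_{n-1})/(f(x_n) - f(x_{n-1}))

Iteration 1:
  f(1.150000) = 0.337764
  f(1.950000) = -0.046040
  x_2 = 1.950000 - (-0.046040)×(1.950000 - 1.150000)/(-0.046040 - 0.337764)
       = 1.854034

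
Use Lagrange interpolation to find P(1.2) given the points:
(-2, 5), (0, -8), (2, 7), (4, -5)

Lagrange interpolation formula:
P(x) = Σ yᵢ × Lᵢ(x)
where Lᵢ(x) = Π_{j≠i} (x - xⱼ)/(xᵢ - xⱼ)

L_0(1.2) = (1.2 - 0)/(-2 - 0) × (1.2 - 2)/(-2 - 2) × (1.2 - 4)/(-2 - 4) = -0.056000
L_1(1.2) = (1.2 - (-2))/(0 - (-2)) × (1.2 - 2)/(0 - 2) × (1.2 - 4)/(0 - 4) = 0.448000
L_2(1.2) = (1.2 - (-2))/(2 - (-2)) × (1.2 - 0)/(2 - 0) × (1.2 - 4)/(2 - 4) = 0.672000
L_3(1.2) = (1.2 - (-2))/(4 - (-2)) × (1.2 - 0)/(4 - 0) × (1.2 - 2)/(4 - 2) = -0.064000

P(1.2) = 5×L_0(1.2) + (-8)×L_1(1.2) + 7×L_2(1.2) + (-5)×L_3(1.2)
P(1.2) = 1.160000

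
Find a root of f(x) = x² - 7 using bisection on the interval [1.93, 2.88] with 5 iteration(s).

f(x) = x² - 7
Initial interval: [1.93, 2.88]

Iteration 1:
  c_1 = (1.930000 + 2.880000)/2 = 2.405000
  f(c_1) = f(2.405000) = -1.215975
  f(a) × f(c) ≥ 0, new interval: [2.405000, 2.880000]
Iteration 2:
  c_2 = (2.405000 + 2.880000)/2 = 2.642500
  f(c_2) = f(2.642500) = -0.017194
  f(a) × f(c) ≥ 0, new interval: [2.642500, 2.880000]
Iteration 3:
  c_3 = (2.642500 + 2.880000)/2 = 2.761250
  f(c_3) = f(2.761250) = 0.624502
  f(a) × f(c) < 0, new interval: [2.642500, 2.761250]
Iteration 4:
  c_4 = (2.642500 + 2.761250)/2 = 2.701875
  f(c_4) = f(2.701875) = 0.300129
  f(a) × f(c) < 0, new interval: [2.642500, 2.701875]
Iteration 5:
  c_5 = (2.642500 + 2.701875)/2 = 2.672188
  f(c_5) = f(2.672188) = 0.140586
  f(a) × f(c) < 0, new interval: [2.642500, 2.672188]

After 5 iteration(s), the approximation is c_5 = 2.672188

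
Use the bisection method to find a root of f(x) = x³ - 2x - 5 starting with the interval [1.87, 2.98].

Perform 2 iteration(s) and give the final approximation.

f(x) = x³ - 2x - 5
Initial interval: [1.87, 2.98]

Iteration 1:
  c_1 = (1.870000 + 2.980000)/2 = 2.425000
  f(c_1) = f(2.425000) = 4.410516
  f(a) × f(c) < 0, new interval: [1.870000, 2.425000]
Iteration 2:
  c_2 = (1.870000 + 2.425000)/2 = 2.147500
  f(c_2) = f(2.147500) = 0.608747
  f(a) × f(c) < 0, new interval: [1.870000, 2.147500]

After 2 iteration(s), the approximation is c_2 = 2.147500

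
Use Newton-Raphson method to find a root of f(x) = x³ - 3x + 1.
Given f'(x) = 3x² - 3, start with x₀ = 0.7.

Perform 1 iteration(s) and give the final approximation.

f(x) = x³ - 3x + 1
f'(x) = 3x² - 3
x₀ = 0.7

Newton-Raphson formula: x_{n+1} = x_n - f(x_n)/f'(x_n)

Iteration 1:
  f(0.700000) = -0.757000
  f'(0.700000) = -1.530000
  x_1 = 0.700000 - (-0.757000)/(-1.530000) = 0.205229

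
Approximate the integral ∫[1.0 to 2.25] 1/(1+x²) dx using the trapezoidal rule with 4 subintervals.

f(x) = 1/(1+x²)
a = 1.0, b = 2.25, n = 4
h = (b - a)/n = 0.312500

Trapezoidal rule: (h/2)[f(x₀) + 2f(x₁) + 2f(x₂) + ... + f(xₙ)]

x_0 = 1.0000, f(x_0) = 0.500000, coefficient = 1
x_1 = 1.3125, f(x_1) = 0.367288, coefficient = 2
x_2 = 1.6250, f(x_2) = 0.274678, coefficient = 2
x_3 = 1.9375, f(x_3) = 0.210353, coefficient = 2
x_4 = 2.2500, f(x_4) = 0.164948, coefficient = 1

I ≈ (0.312500/2) × 2.369588 = 0.370248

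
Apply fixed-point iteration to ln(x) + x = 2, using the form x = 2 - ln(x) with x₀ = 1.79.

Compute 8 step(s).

Equation: ln(x) + x = 2
Fixed-point form: x = 2 - ln(x)
x₀ = 1.79

x_1 = g(1.790000) = 1.417784
x_2 = g(1.417784) = 1.650905
x_3 = g(1.650905) = 1.498677
x_4 = g(1.498677) = 1.595418
x_5 = g(1.595418) = 1.532865
x_6 = g(1.532865) = 1.572862
x_7 = g(1.572862) = 1.547103
x_8 = g(1.547103) = 1.563616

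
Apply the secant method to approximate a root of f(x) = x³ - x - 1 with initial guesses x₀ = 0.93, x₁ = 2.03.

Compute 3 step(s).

f(x) = x³ - x - 1
x₀ = 0.93, x₁ = 2.03

Secant formula: x_{n+1} = x_n - f(x_n)(x_n - x_{n-1})/(f(x_n) - f(x_{n-1}))

Iteration 1:
  f(0.930000) = -1.125643
  f(2.030000) = 5.335427
  x_2 = 2.030000 - 5.335427×(2.030000 - 0.930000)/(5.335427 - (-1.125643))
       = 1.121641
Iteration 2:
  f(2.030000) = 5.335427
  f(1.121641) = -0.710528
  x_3 = 1.121641 - (-0.710528)×(1.121641 - 2.030000)/(-0.710528 - 5.335427)
       = 1.228393
Iteration 3:
  f(1.121641) = -0.710528
  f(1.228393) = -0.374811
  x_4 = 1.228393 - (-0.374811)×(1.228393 - 1.121641)/(-0.374811 - (-0.710528))
       = 1.347576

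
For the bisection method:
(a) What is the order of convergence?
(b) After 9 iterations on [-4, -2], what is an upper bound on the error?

(a) Bisection has linear (order 1) convergence; the error is halved each step.

(b) Error bound = (b-a)/2^n = (-2 - (-4))/2^{9}
    = 2/2^{9}

(a) 1 (linear); (b) error ≤ 3.91e-03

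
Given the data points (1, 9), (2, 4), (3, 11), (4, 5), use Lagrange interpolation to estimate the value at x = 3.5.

Lagrange interpolation formula:
P(x) = Σ yᵢ × Lᵢ(x)
where Lᵢ(x) = Π_{j≠i} (x - xⱼ)/(xᵢ - xⱼ)

L_0(3.5) = (3.5 - 2)/(1 - 2) × (3.5 - 3)/(1 - 3) × (3.5 - 4)/(1 - 4) = 0.062500
L_1(3.5) = (3.5 - 1)/(2 - 1) × (3.5 - 3)/(2 - 3) × (3.5 - 4)/(2 - 4) = -0.312500
L_2(3.5) = (3.5 - 1)/(3 - 1) × (3.5 - 2)/(3 - 2) × (3.5 - 4)/(3 - 4) = 0.937500
L_3(3.5) = (3.5 - 1)/(4 - 1) × (3.5 - 2)/(4 - 2) × (3.5 - 3)/(4 - 3) = 0.312500

P(3.5) = 9×L_0(3.5) + 4×L_1(3.5) + 11×L_2(3.5) + 5×L_3(3.5)
P(3.5) = 11.187500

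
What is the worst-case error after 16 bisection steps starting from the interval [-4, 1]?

Bisection error bound: |error| ≤ (b-a)/2^n
|error| ≤ (1 - (-4))/2^16 = 5/2^16
|error| ≤ 0.0000762939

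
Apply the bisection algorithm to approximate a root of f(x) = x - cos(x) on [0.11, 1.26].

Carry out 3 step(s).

f(x) = x - cos(x)
Initial interval: [0.11, 1.26]

Iteration 1:
  c_1 = (0.110000 + 1.260000)/2 = 0.685000
  f(c_1) = f(0.685000) = -0.089419
  f(a) × f(c) ≥ 0, new interval: [0.685000, 1.260000]
Iteration 2:
  c_2 = (0.685000 + 1.260000)/2 = 0.972500
  f(c_2) = f(0.972500) = 0.409264
  f(a) × f(c) < 0, new interval: [0.685000, 0.972500]
Iteration 3:
  c_3 = (0.685000 + 0.972500)/2 = 0.828750
  f(c_3) = f(0.828750) = 0.152952
  f(a) × f(c) < 0, new interval: [0.685000, 0.828750]

After 3 iteration(s), the approximation is c_3 = 0.828750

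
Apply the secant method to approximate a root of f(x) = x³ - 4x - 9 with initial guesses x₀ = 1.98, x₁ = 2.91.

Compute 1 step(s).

f(x) = x³ - 4x - 9
x₀ = 1.98, x₁ = 2.91

Secant formula: x_{n+1} = x_n - f(x_n)(x_n - x_{n-1})/(f(x_n) - f(x_{n-1}))

Iteration 1:
  f(1.980000) = -9.157608
  f(2.910000) = 4.002171
  x_2 = 2.910000 - 4.002171×(2.910000 - 1.980000)/(4.002171 - (-9.157608))
       = 2.627167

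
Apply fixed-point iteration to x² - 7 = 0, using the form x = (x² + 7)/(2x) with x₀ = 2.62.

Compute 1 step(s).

Equation: x² - 7 = 0
Fixed-point form: x = (x² + 7)/(2x)
x₀ = 2.62

x_1 = g(2.620000) = 2.645878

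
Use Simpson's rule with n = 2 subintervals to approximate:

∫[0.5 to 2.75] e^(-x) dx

f(x) = e^(-x)
a = 0.5, b = 2.75, n = 2
h = (b - a)/n = 1.125000

Simpson's rule: (h/3)[f(x₀) + 4f(x₁) + 2f(x₂) + ... + f(xₙ)]

x_0 = 0.5000, f(x_0) = 0.606531, coefficient = 1
x_1 = 1.6250, f(x_1) = 0.196912, coefficient = 4
x_2 = 2.7500, f(x_2) = 0.063928, coefficient = 1

I ≈ (1.125000/3) × 1.458105 = 0.546789
Exact value: 0.542603
Error: 0.004187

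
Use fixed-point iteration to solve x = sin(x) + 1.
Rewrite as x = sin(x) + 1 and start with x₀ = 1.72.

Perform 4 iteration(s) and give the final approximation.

Equation: x = sin(x) + 1
Fixed-point form: x = sin(x) + 1
x₀ = 1.72

x_1 = g(1.720000) = 1.988890
x_2 = g(1.988890) = 1.913865
x_3 = g(1.913865) = 1.941727
x_4 = g(1.941727) = 1.931990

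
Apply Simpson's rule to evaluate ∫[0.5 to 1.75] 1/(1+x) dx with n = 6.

f(x) = 1/(1+x)
a = 0.5, b = 1.75, n = 6
h = (b - a)/n = 0.208333

Simpson's rule: (h/3)[f(x₀) + 4f(x₁) + 2f(x₂) + ... + f(xₙ)]

x_0 = 0.5000, f(x_0) = 0.666667, coefficient = 1
x_1 = 0.7083, f(x_1) = 0.585366, coefficient = 4
x_2 = 0.9167, f(x_2) = 0.521739, coefficient = 2
x_3 = 1.1250, f(x_3) = 0.470588, coefficient = 4
x_4 = 1.3333, f(x_4) = 0.428571, coefficient = 2
x_5 = 1.5417, f(x_5) = 0.393443, coefficient = 4
x_6 = 1.7500, f(x_6) = 0.363636, coefficient = 1

I ≈ (0.208333/3) × 8.728511 = 0.606147
Exact value: 0.606136
Error: 0.000011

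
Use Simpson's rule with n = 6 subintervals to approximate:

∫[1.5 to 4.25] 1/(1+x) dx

f(x) = 1/(1+x)
a = 1.5, b = 4.25, n = 6
h = (b - a)/n = 0.458333

Simpson's rule: (h/3)[f(x₀) + 4f(x₁) + 2f(x₂) + ... + f(xₙ)]

x_0 = 1.5000, f(x_0) = 0.400000, coefficient = 1
x_1 = 1.9583, f(x_1) = 0.338028, coefficient = 4
x_2 = 2.4167, f(x_2) = 0.292683, coefficient = 2
x_3 = 2.8750, f(x_3) = 0.258065, coefficient = 4
x_4 = 3.3333, f(x_4) = 0.230769, coefficient = 2
x_5 = 3.7917, f(x_5) = 0.208696, coefficient = 4
x_6 = 4.2500, f(x_6) = 0.190476, coefficient = 1

I ≈ (0.458333/3) × 4.856534 = 0.741970
Exact value: 0.741937
Error: 0.000033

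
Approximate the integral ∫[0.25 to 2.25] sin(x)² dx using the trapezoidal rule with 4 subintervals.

f(x) = sin(x)²
a = 0.25, b = 2.25, n = 4
h = (b - a)/n = 0.500000

Trapezoidal rule: (h/2)[f(x₀) + 2f(x₁) + 2f(x₂) + ... + f(xₙ)]

x_0 = 0.2500, f(x_0) = 0.061209, coefficient = 1
x_1 = 0.7500, f(x_1) = 0.464631, coefficient = 2
x_2 = 1.2500, f(x_2) = 0.900572, coefficient = 2
x_3 = 1.7500, f(x_3) = 0.968228, coefficient = 2
x_4 = 2.2500, f(x_4) = 0.605398, coefficient = 1

I ≈ (0.500000/2) × 5.333470 = 1.333367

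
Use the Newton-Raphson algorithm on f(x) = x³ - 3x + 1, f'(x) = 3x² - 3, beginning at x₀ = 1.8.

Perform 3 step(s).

f(x) = x³ - 3x + 1
f'(x) = 3x² - 3
x₀ = 1.8

Newton-Raphson formula: x_{n+1} = x_n - f(x_n)/f'(x_n)

Iteration 1:
  f(1.800000) = 1.432000
  f'(1.800000) = 6.720000
  x_1 = 1.800000 - 1.432000/6.720000 = 1.586905
Iteration 2:
  f(1.586905) = 0.235535
  f'(1.586905) = 4.554800
  x_2 = 1.586905 - 0.235535/4.554800 = 1.535193
Iteration 3:
  f(1.535193) = 0.012592
  f'(1.535193) = 4.070456
  x_3 = 1.535193 - 0.012592/4.070456 = 1.532100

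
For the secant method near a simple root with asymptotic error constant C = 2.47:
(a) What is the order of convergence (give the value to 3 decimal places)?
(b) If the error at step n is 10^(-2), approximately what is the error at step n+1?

(a) Secant method has superlinear convergence with order φ = (1+√5)/2 ≈ 1.618.
    This means |e_{n+1}| ≈ C|e_n|^1.618.

(b) With |e_n| = 10^(-2) and C = 2.47:
    |e_{n+1}| ≈ 2.47 × (10^(-2))^1.618 = 2.47 × 10^(-3.24)

(a) ≈ 1.618 (golden ratio); (b) |e_{n+1}| ≈ 1.434e-03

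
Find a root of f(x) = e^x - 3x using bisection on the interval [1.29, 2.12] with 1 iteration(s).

f(x) = e^x - 3x
Initial interval: [1.29, 2.12]

Iteration 1:
  c_1 = (1.290000 + 2.120000)/2 = 1.705000
  f(c_1) = f(1.705000) = 0.386386
  f(a) × f(c) < 0, new interval: [1.290000, 1.705000]

After 1 iteration(s), the approximation is c_1 = 1.705000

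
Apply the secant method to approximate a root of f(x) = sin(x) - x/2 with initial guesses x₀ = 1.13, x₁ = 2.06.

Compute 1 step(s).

f(x) = sin(x) - x/2
x₀ = 1.13, x₁ = 2.06

Secant formula: x_{n+1} = x_n - f(x_n)(x_n - x_{n-1})/(f(x_n) - f(x_{n-1}))

Iteration 1:
  f(1.130000) = 0.339412
  f(2.060000) = -0.147293
  x_2 = 2.060000 - (-0.147293)×(2.060000 - 1.130000)/(-0.147293 - 0.339412)
       = 1.778552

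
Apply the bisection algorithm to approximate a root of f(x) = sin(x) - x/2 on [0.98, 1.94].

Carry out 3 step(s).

f(x) = sin(x) - x/2
Initial interval: [0.98, 1.94]

Iteration 1:
  c_1 = (0.980000 + 1.940000)/2 = 1.460000
  f(c_1) = f(1.460000) = 0.263868
  f(a) × f(c) ≥ 0, new interval: [1.460000, 1.940000]
Iteration 2:
  c_2 = (1.460000 + 1.940000)/2 = 1.700000
  f(c_2) = f(1.700000) = 0.141665
  f(a) × f(c) ≥ 0, new interval: [1.700000, 1.940000]
Iteration 3:
  c_3 = (1.700000 + 1.940000)/2 = 1.820000
  f(c_3) = f(1.820000) = 0.059109
  f(a) × f(c) ≥ 0, new interval: [1.820000, 1.940000]

After 3 iteration(s), the approximation is c_3 = 1.820000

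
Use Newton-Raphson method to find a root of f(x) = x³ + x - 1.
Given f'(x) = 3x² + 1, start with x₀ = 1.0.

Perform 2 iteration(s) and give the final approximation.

f(x) = x³ + x - 1
f'(x) = 3x² + 1
x₀ = 1.0

Newton-Raphson formula: x_{n+1} = x_n - f(x_n)/f'(x_n)

Iteration 1:
  f(1.000000) = 1.000000
  f'(1.000000) = 4.000000
  x_1 = 1.000000 - 1.000000/4.000000 = 0.750000
Iteration 2:
  f(0.750000) = 0.171875
  f'(0.750000) = 2.687500
  x_2 = 0.750000 - 0.171875/2.687500 = 0.686047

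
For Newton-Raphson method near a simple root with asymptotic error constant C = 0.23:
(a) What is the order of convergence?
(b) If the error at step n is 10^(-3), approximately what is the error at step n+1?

(a) Newton-Raphson has quadratic (order 2) convergence near simple roots.
    This means |e_{n+1}| ≈ C|e_n|².

(b) With |e_n| = 10^(-3) and C = 0.23:
    |e_{n+1}| ≈ 0.23 × (10^(-3))² = 0.23 × 10^(-6)

(a) 2 (quadratic); (b) |e_{n+1}| ≈ 2.300e-07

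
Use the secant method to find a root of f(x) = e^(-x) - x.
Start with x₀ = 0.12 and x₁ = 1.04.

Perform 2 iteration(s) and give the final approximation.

f(x) = e^(-x) - x
x₀ = 0.12, x₁ = 1.04

Secant formula: x_{n+1} = x_n - f(x_n)(x_n - x_{n-1})/(f(x_n) - f(x_{n-1}))

Iteration 1:
  f(0.120000) = 0.766920
  f(1.040000) = -0.686545
  x_2 = 1.040000 - (-0.686545)×(1.040000 - 0.120000)/(-0.686545 - 0.766920)
       = 0.605438
Iteration 2:
  f(1.040000) = -0.686545
  f(0.605438) = -0.059602
  x_3 = 0.605438 - (-0.059602)×(0.605438 - 1.040000)/(-0.059602 - (-0.686545))
       = 0.564125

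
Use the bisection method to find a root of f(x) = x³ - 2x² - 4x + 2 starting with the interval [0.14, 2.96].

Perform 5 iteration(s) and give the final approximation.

f(x) = x³ - 2x² - 4x + 2
Initial interval: [0.14, 2.96]

Iteration 1:
  c_1 = (0.140000 + 2.960000)/2 = 1.550000
  f(c_1) = f(1.550000) = -5.281125
  f(a) × f(c) < 0, new interval: [0.140000, 1.550000]
Iteration 2:
  c_2 = (0.140000 + 1.550000)/2 = 0.845000
  f(c_2) = f(0.845000) = -2.204699
  f(a) × f(c) < 0, new interval: [0.140000, 0.845000]
Iteration 3:
  c_3 = (0.140000 + 0.845000)/2 = 0.492500
  f(c_3) = f(0.492500) = -0.335654
  f(a) × f(c) < 0, new interval: [0.140000, 0.492500]
Iteration 4:
  c_4 = (0.140000 + 0.492500)/2 = 0.316250
  f(c_4) = f(0.316250) = 0.566601
  f(a) × f(c) ≥ 0, new interval: [0.316250, 0.492500]
Iteration 5:
  c_5 = (0.316250 + 0.492500)/2 = 0.404375
  f(c_5) = f(0.404375) = 0.121585
  f(a) × f(c) ≥ 0, new interval: [0.404375, 0.492500]

After 5 iteration(s), the approximation is c_5 = 0.404375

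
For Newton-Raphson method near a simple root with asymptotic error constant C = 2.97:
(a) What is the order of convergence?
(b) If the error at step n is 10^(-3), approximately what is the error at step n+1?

(a) Newton-Raphson has quadratic (order 2) convergence near simple roots.
    This means |e_{n+1}| ≈ C|e_n|².

(b) With |e_n| = 10^(-3) and C = 2.97:
    |e_{n+1}| ≈ 2.97 × (10^(-3))² = 2.97 × 10^(-6)

(a) 2 (quadratic); (b) |e_{n+1}| ≈ 2.970e-06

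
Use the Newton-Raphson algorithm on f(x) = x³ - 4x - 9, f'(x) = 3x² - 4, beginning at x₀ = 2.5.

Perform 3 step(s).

f(x) = x³ - 4x - 9
f'(x) = 3x² - 4
x₀ = 2.5

Newton-Raphson formula: x_{n+1} = x_n - f(x_n)/f'(x_n)

Iteration 1:
  f(2.500000) = -3.375000
  f'(2.500000) = 14.750000
  x_1 = 2.500000 - (-3.375000)/14.750000 = 2.728814
Iteration 2:
  f(2.728814) = 0.404647
  f'(2.728814) = 18.339270
  x_2 = 2.728814 - 0.404647/18.339270 = 2.706749
Iteration 3:
  f(2.706749) = 0.003975
  f'(2.706749) = 17.979471
  x_3 = 2.706749 - 0.003975/17.979471 = 2.706528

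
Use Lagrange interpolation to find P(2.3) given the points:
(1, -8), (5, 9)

Lagrange interpolation formula:
P(x) = Σ yᵢ × Lᵢ(x)
where Lᵢ(x) = Π_{j≠i} (x - xⱼ)/(xᵢ - xⱼ)

L_0(2.3) = (2.3 - 5)/(1 - 5) = 0.675000
L_1(2.3) = (2.3 - 1)/(5 - 1) = 0.325000

P(2.3) = (-8)×L_0(2.3) + 9×L_1(2.3)
P(2.3) = -2.475000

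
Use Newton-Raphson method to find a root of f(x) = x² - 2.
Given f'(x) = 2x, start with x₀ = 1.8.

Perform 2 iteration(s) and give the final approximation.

f(x) = x² - 2
f'(x) = 2x
x₀ = 1.8

Newton-Raphson formula: x_{n+1} = x_n - f(x_n)/f'(x_n)

Iteration 1:
  f(1.800000) = 1.240000
  f'(1.800000) = 3.600000
  x_1 = 1.800000 - 1.240000/3.600000 = 1.455556
Iteration 2:
  f(1.455556) = 0.118642
  f'(1.455556) = 2.911111
  x_2 = 1.455556 - 0.118642/2.911111 = 1.414801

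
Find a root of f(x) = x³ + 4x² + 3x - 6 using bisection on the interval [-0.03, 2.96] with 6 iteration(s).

f(x) = x³ + 4x² + 3x - 6
Initial interval: [-0.03, 2.96]

Iteration 1:
  c_1 = (-0.030000 + 2.960000)/2 = 1.465000
  f(c_1) = f(1.465000) = 10.124120
  f(a) × f(c) < 0, new interval: [-0.030000, 1.465000]
Iteration 2:
  c_2 = (-0.030000 + 1.465000)/2 = 0.717500
  f(c_2) = f(0.717500) = -1.418902
  f(a) × f(c) ≥ 0, new interval: [0.717500, 1.465000]
Iteration 3:
  c_3 = (0.717500 + 1.465000)/2 = 1.091250
  f(c_3) = f(1.091250) = 3.336546
  f(a) × f(c) < 0, new interval: [0.717500, 1.091250]
Iteration 4:
  c_4 = (0.717500 + 1.091250)/2 = 0.904375
  f(c_4) = f(0.904375) = 0.724385
  f(a) × f(c) < 0, new interval: [0.717500, 0.904375]
Iteration 5:
  c_5 = (0.717500 + 0.904375)/2 = 0.810938
  f(c_5) = f(0.810938) = -0.403421
  f(a) × f(c) ≥ 0, new interval: [0.810938, 0.904375]
Iteration 6:
  c_6 = (0.810938 + 0.904375)/2 = 0.857656
  f(c_6) = f(0.857656) = 0.146136
  f(a) × f(c) < 0, new interval: [0.810938, 0.857656]

After 6 iteration(s), the approximation is c_6 = 0.857656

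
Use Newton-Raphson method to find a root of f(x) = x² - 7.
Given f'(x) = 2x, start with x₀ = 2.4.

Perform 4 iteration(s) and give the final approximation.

f(x) = x² - 7
f'(x) = 2x
x₀ = 2.4

Newton-Raphson formula: x_{n+1} = x_n - f(x_n)/f'(x_n)

Iteration 1:
  f(2.400000) = -1.240000
  f'(2.400000) = 4.800000
  x_1 = 2.400000 - (-1.240000)/4.800000 = 2.658333
Iteration 2:
  f(2.658333) = 0.066736
  f'(2.658333) = 5.316667
  x_2 = 2.658333 - 0.066736/5.316667 = 2.645781
Iteration 3:
  f(2.645781) = 0.000158
  f'(2.645781) = 5.291562
  x_3 = 2.645781 - 0.000158/5.291562 = 2.645751
Iteration 4:
  f(2.645751) = 0.000000
  f'(2.645751) = 5.291503
  x_4 = 2.645751 - 0.000000/5.291503 = 2.645751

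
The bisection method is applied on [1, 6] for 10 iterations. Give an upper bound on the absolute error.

Bisection error bound: |error| ≤ (b-a)/2^n
|error| ≤ (6 - 1)/2^10 = 5/2^10
|error| ≤ 0.0048828125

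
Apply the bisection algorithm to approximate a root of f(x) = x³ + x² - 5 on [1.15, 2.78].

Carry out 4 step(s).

f(x) = x³ + x² - 5
Initial interval: [1.15, 2.78]

Iteration 1:
  c_1 = (1.150000 + 2.780000)/2 = 1.965000
  f(c_1) = f(1.965000) = 6.448532
  f(a) × f(c) < 0, new interval: [1.150000, 1.965000]
Iteration 2:
  c_2 = (1.150000 + 1.965000)/2 = 1.557500
  f(c_2) = f(1.557500) = 1.203999
  f(a) × f(c) < 0, new interval: [1.150000, 1.557500]
Iteration 3:
  c_3 = (1.150000 + 1.557500)/2 = 1.353750
  f(c_3) = f(1.353750) = -0.686426
  f(a) × f(c) ≥ 0, new interval: [1.353750, 1.557500]
Iteration 4:
  c_4 = (1.353750 + 1.557500)/2 = 1.455625
  f(c_4) = f(1.455625) = 0.203087
  f(a) × f(c) < 0, new interval: [1.353750, 1.455625]

After 4 iteration(s), the approximation is c_4 = 1.455625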